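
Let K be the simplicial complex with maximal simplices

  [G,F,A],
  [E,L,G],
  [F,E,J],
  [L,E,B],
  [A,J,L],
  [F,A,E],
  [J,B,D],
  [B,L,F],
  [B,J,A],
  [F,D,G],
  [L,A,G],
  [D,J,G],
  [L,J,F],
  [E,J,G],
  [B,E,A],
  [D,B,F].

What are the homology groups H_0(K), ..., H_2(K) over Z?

K has 8 vertices, 24 edges, 16 triangles.
rank ∂_0 = 0, rank ∂_1 = 7 ⇒ b_0 = 8 − 0 − 7 = 1; all invariant factors of ∂_1 are 1 so no torsion. So H_0 = Z.
rank ∂_1 = 7, rank ∂_2 = 15 ⇒ b_1 = 24 − 7 − 15 = 2; all invariant factors of ∂_2 are 1 so no torsion. So H_1 = Z^2.
rank ∂_2 = 15, rank ∂_3 = 0 ⇒ b_2 = 16 − 15 − 0 = 1. So H_2 = Z.

H_0 ≅ Z,  H_1 ≅ Z^2,  H_2 ≅ Z.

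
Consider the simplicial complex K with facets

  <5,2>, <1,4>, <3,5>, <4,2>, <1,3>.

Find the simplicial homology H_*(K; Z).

K has 5 vertices, 5 edges.
rank ∂_0 = 0, rank ∂_1 = 4 ⇒ b_0 = 5 − 0 − 4 = 1; all invariant factors of ∂_1 are 1 so no torsion. So H_0 ≅ Z.
rank ∂_1 = 4, rank ∂_2 = 0 ⇒ b_1 = 5 − 4 − 0 = 1. So H_1 ≅ Z.

H_0 ≅ Z,  H_1 ≅ Z.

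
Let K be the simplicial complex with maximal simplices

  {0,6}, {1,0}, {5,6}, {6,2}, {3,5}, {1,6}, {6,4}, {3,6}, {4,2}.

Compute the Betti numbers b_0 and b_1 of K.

b_0 = 1, b_1 = 3.

Take the total order 0 < 1 < 2 < 3 < 4 < 5 < 6 on the vertex set. Then K (dimension 1) consists of the simplices:

  0-simplices (7): [0], [1], [2], [3], [4], [5], [6]
  1-simplices (9): [0,1], [0,6], [1,6], [2,4], [2,6], [3,5], [3,6], [4,6], [5,6]

giving chain groups C_0 ≅ Z^7, C_1 ≅ Z^9.

∂_1: C_1 → C_0 sends each edge [p,q] (with p < q) to q − p. For instance
  ∂[3,5] = [5] − [3].
This gives a 7×9 integer matrix of rank 6; reducing to Smith normal form yields diagonal entries (1,1,1,1,1,1).

Computing H_k = (kernel of ∂_k) / (image of ∂_{k+1}):

  H_0: rank C_0 − rank ∂_1 = 7 − 6 = 1, and the invariant factors of ∂_1 are all 1, so H_0 ≅ Z.
  H_1: rank ker ∂_1 − rank ∂_2 = (9 − 6) − 0 = 3, and there is no ∂_2, so H_1 ≅ Z^3.

Hence the Betti numbers are b_0 = 1, b_1 = 3.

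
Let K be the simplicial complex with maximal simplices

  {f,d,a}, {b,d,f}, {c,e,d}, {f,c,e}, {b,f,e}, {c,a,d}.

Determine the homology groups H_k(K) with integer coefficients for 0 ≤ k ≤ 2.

We work with the vertex ordering a < b < c < d < e < f. The simplices of K, each written with vertices in increasing order, are:

  0-simplices (6): a, b, c, d, e, f
  1-simplices (12): ac, ad, af, bd, be, bf, cd, ce, cf, de, df, ef
  2-simplices (6): acd, adf, bdf, bef, cde, cef

Hence C_0 ≅ Z^6, C_1 ≅ Z^12, C_2 ≅ Z^6.

∂_1: C_1 → C_0 maps an edge to its endpoints' difference, ∂[p,q] = q − p.
As a 6×12 matrix over Z this has rank 5, with invariant factors (1,1,1,1,1).

∂_2: C_2 → C_1 acts by ∂[p,q,r] = [q,r] − [p,r] + [p,q]. For instance
  ∂acd = cd − ad + ac,
  ∂cef = ef − cf + ce.
The 12×6 boundary matrix has rank 6 and Smith normal form diag(1,1,1,1,1,1).

Now H_k = ker ∂_k / im ∂_{k+1}, so:

  H_0: rank C_0 − rank ∂_1 = 6 − 5 = 1, and the invariant factors of ∂_1 are all 1, so H_0 ≅ Z.
  H_1: rank ker ∂_1 − rank ∂_2 = (12 − 5) − 6 = 1, and the invariant factors of ∂_2 are all 1, so H_1 ≅ Z.
  H_2: rank ker ∂_2 − rank ∂_3 = (6 − 6) − 0 = 0, and there is no ∂_3, so H_2 ≅ 0.

(K is a triangulation of the cylinder S^1 x I.)

H_0 = Z,  H_1 = Z,  H_2 = 0.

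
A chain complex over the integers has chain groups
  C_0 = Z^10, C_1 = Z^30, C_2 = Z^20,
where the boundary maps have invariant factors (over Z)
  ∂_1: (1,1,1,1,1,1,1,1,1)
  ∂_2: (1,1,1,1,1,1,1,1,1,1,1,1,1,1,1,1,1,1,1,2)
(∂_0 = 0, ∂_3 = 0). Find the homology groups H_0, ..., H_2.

H_0: b_0 = 10 − 0 − 9 = 1; torsion from ∂_1 factors > 1: none. So H_0 = Z.
H_1: b_1 = 30 − 9 − 20 = 1; torsion from ∂_2 factors > 1: [2]. So H_1 = Z ⊕ Z/2.
H_2: b_2 = 20 − 20 − 0 = 0; torsion from ∂_3 factors > 1: none. So H_2 = 0.

H_0 = Z,  H_1 = Z ⊕ Z/2,  H_2 = 0.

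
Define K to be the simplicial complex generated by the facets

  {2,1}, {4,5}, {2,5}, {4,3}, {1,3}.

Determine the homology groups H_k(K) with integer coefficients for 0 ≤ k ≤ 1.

Take the total order 1 < 2 < 3 < 4 < 5 on the vertex set. Then K (dimension 1) consists of the simplices:

  0-simplices (5): [1], [2], [3], [4], [5]
  1-simplices (5): [1,2], [1,3], [2,5], [3,4], [4,5]

so the chain groups are C_0 ≅ Z^5, C_1 ≅ Z^5.

Boundary ∂_1: C_1 → C_0 is given by ∂[p,q] = [q] − [p]. For instance
  ∂[1,2] = [2] − [1].
The resulting 5×5 matrix has rank 4, and its Smith normal form has invariant factors (1,1,1,1).

From H_k ≅ ker(∂_k) / im(∂_{k+1}) we obtain:

  H_0: rank C_0 − rank ∂_1 = 5 − 4 = 1, and the invariant factors of ∂_1 are all 1, so H_0 ≅ Z.
  H_1: rank ker ∂_1 − rank ∂_2 = (5 − 4) − 0 = 1, and there is no ∂_2, so H_1 ≅ Z.

As a check, the Euler characteristic is 5 − 5 = 0, which agrees with 1 − 1 = 0.
(K is a triangulation of the circle S^1.)

H_0 = Z,  H_1 = Z.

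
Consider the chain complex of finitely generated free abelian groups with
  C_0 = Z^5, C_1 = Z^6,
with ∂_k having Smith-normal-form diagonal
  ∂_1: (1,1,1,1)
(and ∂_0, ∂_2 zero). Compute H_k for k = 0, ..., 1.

H_0 = Z,  H_1 = Z^2.

H_0: b_0 = 5 − 0 − 4 = 1; torsion from ∂_1 factors > 1: none. So H_0 = Z.
H_1: b_1 = 6 − 4 − 0 = 2; torsion from ∂_2 factors > 1: none. So H_1 = Z^2.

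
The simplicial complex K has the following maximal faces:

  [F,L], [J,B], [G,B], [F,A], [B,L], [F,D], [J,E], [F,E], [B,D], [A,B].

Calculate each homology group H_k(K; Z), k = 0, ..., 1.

We work with the vertex ordering A < B < D < E < F < G < J < L. The simplices of K, each written with vertices in increasing order, are:

  0-simplices (8): A, B, D, E, F, G, J, L
  1-simplices (10): AB, AF, BD, BG, BJ, BL, DF, EF, EJ, FL

giving chain groups C_0 ≅ Z^8, C_1 ≅ Z^10.

The boundary map ∂_1: C_1 → C_0 maps an edge to its endpoints' difference, ∂[p,q] = q − p.
This gives a 8×10 integer matrix of rank 7; reducing to Smith normal form yields diagonal entries (1,1,1,1,1,1,1).

Now H_k = ker ∂_k / im ∂_{k+1}, so:

  H_0: rank C_0 − rank ∂_1 = 8 − 7 = 1, and the invariant factors of ∂_1 are all 1, so H_0 = Z.
  H_1: rank ker ∂_1 − rank ∂_2 = (10 − 7) − 0 = 3, and there is no ∂_2, so H_1 = Z^3.

H_0 = Z,  H_1 = Z^3.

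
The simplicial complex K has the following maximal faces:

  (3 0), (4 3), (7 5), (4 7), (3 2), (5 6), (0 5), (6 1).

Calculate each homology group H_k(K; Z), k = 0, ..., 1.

H_0 = Z,  H_1 = Z.

Order the vertices as 0 < 1 < 2 < 3 < 4 < 5 < 6 < 7. Listing each simplex with vertices in this order, K has dimension 1 with simplices:

  0-simplices (8): [0], [1], [2], [3], [4], [5], [6], [7]
  1-simplices (8): [0,3], [0,5], [1,6], [2,3], [3,4], [4,7], [5,6], [5,7]

Hence C_0 ≅ Z^8, C_1 ≅ Z^8.

∂_1: C_1 → C_0 maps an edge to its endpoints' difference, ∂[p,q] = q − p. For instance
  ∂[1,6] = [6] − [1].
The resulting 8×8 matrix has rank 7, and its Smith normal form has invariant factors (1,1,1,1,1,1,1).

From H_k ≅ ker(∂_k) / im(∂_{k+1}) we obtain:

  H_0: rank C_0 − rank ∂_1 = 8 − 7 = 1, and the invariant factors of ∂_1 are all 1, so H_0 = Z.
  H_1: rank ker ∂_1 − rank ∂_2 = (8 − 7) − 0 = 1, and there is no ∂_2, so H_1 = Z.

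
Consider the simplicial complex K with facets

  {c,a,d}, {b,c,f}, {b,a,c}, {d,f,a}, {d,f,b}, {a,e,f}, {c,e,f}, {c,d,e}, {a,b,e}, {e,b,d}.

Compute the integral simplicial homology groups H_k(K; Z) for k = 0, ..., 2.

H_0 = Z,  H_1 = Z_2,  H_2 = 0.

Take the total order a < b < c < d < e < f on the vertex set. Then K (dimension 2) consists of the simplices:

  0-simplices (6): a, b, c, d, e, f
  1-simplices (15): ab, ac, ad, ae, af, bc, bd, be, bf, cd, ce, cf, de, df, ef
  2-simplices (10): abc, abe, acd, adf, aef, bcf, bde, bdf, cde, cef

giving chain groups C_0 ≅ Z^6, C_1 ≅ Z^15, C_2 ≅ Z^10.

Boundary ∂_1: C_1 → C_0 maps an edge to its endpoints' difference, ∂[p,q] = q − p. For instance
  ∂bd = d − b.
The 6×15 boundary matrix has rank 5 and Smith normal form diag(1,1,1,1,1).

∂_2: C_2 → C_1 maps a triangle to the signed sum of its edges. For instance
  ∂abc = bc − ac + ab,
  ∂abe = be − ae + ab.
As a 15×10 matrix over Z this has rank 10, with invariant factors (1,1,1,1,1,1,1,1,1,2).

Computing H_k = (kernel of ∂_k) / (image of ∂_{k+1}):

  H_0: rank C_0 − rank ∂_1 = 6 − 5 = 1, and the invariant factors of ∂_1 are all 1, so H_0 ≅ Z.
  H_1: rank ker ∂_1 − rank ∂_2 = (15 − 5) − 10 = 0, and ∂_2 has invariant factor 2 > 1, so H_1 ≅ Z_2.
  H_2: rank ker ∂_2 − rank ∂_3 = (10 − 10) − 0 = 0, and there is no ∂_3, so H_2 ≅ 0.

As a check, the Euler characteristic is 6 − 15 + 10 = 1, which agrees with 1 − 0 + 0 = 1.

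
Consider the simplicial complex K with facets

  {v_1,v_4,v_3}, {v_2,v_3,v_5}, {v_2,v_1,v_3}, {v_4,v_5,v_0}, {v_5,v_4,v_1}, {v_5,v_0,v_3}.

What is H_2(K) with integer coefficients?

H_2 ≅ 0.

Order the vertices as v_0 < v_1 < v_2 < v_3 < v_4 < v_5. Listing each simplex with vertices in this order, K has dimension 2 with simplices:

  0-simplices (6): [v_0], [v_1], [v_2], [v_3], [v_4], [v_5]
  1-simplices (12): [v_0,v_3], [v_0,v_4], [v_0,v_5], [v_1,v_2], [v_1,v_3], [v_1,v_4], [v_1,v_5], [v_2,v_3], [v_2,v_5], [v_3,v_4], [v_3,v_5], [v_4,v_5]
  2-simplices (6): [v_0,v_3,v_5], [v_0,v_4,v_5], [v_1,v_2,v_3], [v_1,v_3,v_4], [v_1,v_4,v_5], [v_2,v_3,v_5]

so the chain groups are C_0 ≅ Z^6, C_1 ≅ Z^12, C_2 ≅ Z^6.

The boundary map ∂_1: C_1 → C_0 maps an edge to its endpoints' difference, ∂[p,q] = q − p.
The resulting 6×12 matrix has rank 5, and its Smith normal form has invariant factors (1,1,1,1,1).

The boundary map ∂_2: C_2 → C_1 maps a triangle to the signed sum of its edges. For instance
  ∂[v_2,v_3,v_5] = [v_3,v_5] − [v_2,v_5] + [v_2,v_3],
  ∂[v_1,v_3,v_4] = [v_3,v_4] − [v_1,v_4] + [v_1,v_3].
This gives a 12×6 integer matrix of rank 6; reducing to Smith normal form yields diagonal entries (1,1,1,1,1,1).

Computing H_k = (kernel of ∂_k) / (image of ∂_{k+1}):

  H_2: rank ker ∂_2 − rank ∂_3 = (6 − 6) − 0 = 0, and there is no ∂_3, so H_2 = 0.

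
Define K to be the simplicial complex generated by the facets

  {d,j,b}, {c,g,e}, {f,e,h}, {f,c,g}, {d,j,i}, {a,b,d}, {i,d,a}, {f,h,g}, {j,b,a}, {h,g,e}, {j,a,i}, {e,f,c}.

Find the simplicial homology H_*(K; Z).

H_0 = Z^2,  H_1 = 0,  H_2 = Z^2.

Order the vertices as a < b < c < d < e < f < g < h < i < j. Listing each simplex with vertices in this order, K has dimension 2 with simplices:

  0-simplices (10): a, b, c, d, e, f, g, h, i, j
  1-simplices (18): ab, ad, ai, aj, bd, bj, ce, cf, cg, di, dj, ef, eg, eh, fg, fh, gh, ij
  2-simplices (12): abd, abj, adi, aij, bdj, cef, ceg, cfg, dij, efh, egh, fgh

so the chain groups are C_0 ≅ Z^10, C_1 ≅ Z^18, C_2 ≅ Z^12.

The boundary map ∂_1: C_1 → C_0 is given by ∂[p,q] = [q] − [p]. For instance
  ∂cf = f − c.
The 10×18 boundary matrix has rank 8 and Smith normal form diag(1,1,1,1,1,1,1,1).

∂_2: C_2 → C_1 sends each 2-simplex [p,q,r] to [q,r] − [p,r] + [p,q]. For instance
  ∂bdj = dj − bj + bd,
  ∂abj = bj − aj + ab.
The resulting 18×12 matrix has rank 10, and its Smith normal form has invariant factors (1,1,1,1,1,1,1,1,1,1).

Computing H_k = (kernel of ∂_k) / (image of ∂_{k+1}):

  H_0: rank C_0 − rank ∂_1 = 10 − 8 = 2, and the invariant factors of ∂_1 are all 1, so H_0 ≅ Z^2.
  H_1: rank ker ∂_1 − rank ∂_2 = (18 − 8) − 10 = 0, and the invariant factors of ∂_2 are all 1, so H_1 ≅ 0.
  H_2: rank ker ∂_2 − rank ∂_3 = (12 − 10) − 0 = 2, and there is no ∂_3, so H_2 ≅ Z^2.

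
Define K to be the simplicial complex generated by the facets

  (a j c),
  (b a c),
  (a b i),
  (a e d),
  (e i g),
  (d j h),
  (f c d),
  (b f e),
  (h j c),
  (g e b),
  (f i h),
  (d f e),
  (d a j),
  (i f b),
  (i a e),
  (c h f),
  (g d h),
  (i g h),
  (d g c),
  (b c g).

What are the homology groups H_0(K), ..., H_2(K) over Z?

H_0 ≅ Z,  H_1 ≅ Z ⊕ Z/2Z,  H_2 = 0.

Take the total order a < b < c < d < e < f < g < h < i < j on the vertex set. Then K (dimension 2) consists of the simplices:

  0-simplices (10): a, b, c, d, e, f, g, h, i, j
  1-simplices (30): ab, ac, ad, ae, ai, aj, bc, be, bf, bg, bi, cd, cf, cg, ch, cj, de, df, dg, dh, dj, ef, eg, ei, fh, fi, gh, gi, hi, hj
  2-simplices (20): abc, abi, acj, ade, adj, aei, bcg, bef, beg, bfi, cdf, cdg, cfh, chj, def, dgh, dhj, egi, fhi, ghi

Hence C_0 ≅ Z^10, C_1 ≅ Z^30, C_2 ≅ Z^20.

Boundary ∂_1: C_1 → C_0 maps an edge to its endpoints' difference, ∂[p,q] = q − p. For instance
  ∂eg = g − e.
The resulting 10×30 matrix has rank 9, and its Smith normal form has invariant factors (1,1,1,1,1,1,1,1,1).

∂_2: C_2 → C_1 maps a triangle to the signed sum of its edges. For instance
  ∂cfh = fh − ch + cf,
  ∂egi = gi − ei + eg.
The resulting 30×20 matrix has rank 20, and its Smith normal form has invariant factors (1,1,1,1,1,1,1,1,1,1,1,1,1,1,1,1,1,1,1,2).

From H_k ≅ ker(∂_k) / im(∂_{k+1}) we obtain:

  H_0: rank C_0 − rank ∂_1 = 10 − 9 = 1, and the invariant factors of ∂_1 are all 1, so H_0 = Z.
  H_1: rank ker ∂_1 − rank ∂_2 = (30 − 9) − 20 = 1, and ∂_2 has invariant factor 2 > 1, so H_1 = Z ⊕ Z/2Z.
  H_2: rank ker ∂_2 − rank ∂_3 = (20 − 20) − 0 = 0, and there is no ∂_3, so H_2 = 0.

As a check, the Euler characteristic is 10 − 30 + 20 = 0, which agrees with 1 − 1 + 0 = 0.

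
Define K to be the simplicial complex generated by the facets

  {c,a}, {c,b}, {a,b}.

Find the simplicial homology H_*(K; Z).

H_0 ≅ Z,  H_1 ≅ Z.

Fix the vertex order a < b < c and write every simplex with vertices in increasing order. Then dim K = 1 and the simplices of K are:

  0-simplices (3): a, b, c
  1-simplices (3): ab, ac, bc

so the chain groups are C_0 ≅ Z^3, C_1 ≅ Z^3.

The boundary map ∂_1: C_1 → C_0 sends each edge [p,q] (with p < q) to q − p.
The resulting 3×3 matrix has rank 2, and its Smith normal form has invariant factors (1,1).

Now H_k = ker ∂_k / im ∂_{k+1}, so:

  H_0: rank C_0 − rank ∂_1 = 3 − 2 = 1, and the invariant factors of ∂_1 are all 1, so H_0 = Z.
  H_1: rank ker ∂_1 − rank ∂_2 = (3 − 2) − 0 = 1, and there is no ∂_2, so H_1 = Z.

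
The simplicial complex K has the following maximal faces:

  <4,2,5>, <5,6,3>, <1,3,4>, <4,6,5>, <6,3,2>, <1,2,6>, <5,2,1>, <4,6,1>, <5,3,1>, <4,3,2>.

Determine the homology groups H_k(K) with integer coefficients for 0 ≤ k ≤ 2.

Order the vertices as 1 < 2 < 3 < 4 < 5 < 6. Listing each simplex with vertices in this order, K has dimension 2 with simplices:

  0-simplices (6): [1], [2], [3], [4], [5], [6]
  1-simplices (15): [1,2], [1,3], [1,4], [1,5], [1,6], [2,3], [2,4], [2,5], [2,6], [3,4], [3,5], [3,6], [4,5], [4,6], [5,6]
  2-simplices (10): [1,2,5], [1,2,6], [1,3,4], [1,3,5], [1,4,6], [2,3,4], [2,3,6], [2,4,5], [3,5,6], [4,5,6]

giving chain groups C_0 ≅ Z^6, C_1 ≅ Z^15, C_2 ≅ Z^10.

Boundary ∂_1: C_1 → C_0 maps an edge to its endpoints' difference, ∂[p,q] = q − p.
The resulting 6×15 matrix has rank 5, and its Smith normal form has invariant factors (1,1,1,1,1).

The boundary map ∂_2: C_2 → C_1 maps a triangle to the signed sum of its edges. For instance
  ∂[1,3,4] = [3,4] − [1,4] + [1,3],
  ∂[4,5,6] = [5,6] − [4,6] + [4,5].
This gives a 15×10 integer matrix of rank 10; reducing to Smith normal form yields diagonal entries (1,1,1,1,1,1,1,1,1,2).

From H_k ≅ ker(∂_k) / im(∂_{k+1}) we obtain:

  H_0: rank C_0 − rank ∂_1 = 6 − 5 = 1, and the invariant factors of ∂_1 are all 1, so H_0 = Z.
  H_1: rank ker ∂_1 − rank ∂_2 = (15 − 5) − 10 = 0, and ∂_2 has invariant factor 2 > 1, so H_1 = Z/2.
  H_2: rank ker ∂_2 − rank ∂_3 = (10 − 10) − 0 = 0, and there is no ∂_3, so H_2 = 0.

H_0 = Z,  H_1 = Z/2,  H_2 = 0.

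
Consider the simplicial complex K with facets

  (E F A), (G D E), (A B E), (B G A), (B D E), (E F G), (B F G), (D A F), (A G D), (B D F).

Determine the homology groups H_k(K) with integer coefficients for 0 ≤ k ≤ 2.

Take the total order A < B < D < E < F < G on the vertex set. Then K (dimension 2) consists of the simplices:

  0-simplices (6): A, B, D, E, F, G
  1-simplices (15): AB, AD, AE, AF, AG, BD, BE, BF, BG, DE, DF, DG, EF, EG, FG
  2-simplices (10): ABE, ABG, ADF, ADG, AEF, BDE, BDF, BFG, DEG, EFG

Hence C_0 ≅ Z^6, C_1 ≅ Z^15, C_2 ≅ Z^10.

The boundary map ∂_1: C_1 → C_0 maps an edge to its endpoints' difference, ∂[p,q] = q − p. For instance
  ∂AG = G − A.
The 6×15 boundary matrix has rank 5 and Smith normal form diag(1,1,1,1,1).

∂_2: C_2 → C_1 maps a triangle to the signed sum of its edges. For instance
  ∂ADG = DG − AG + AD,
  ∂BDF = DF − BF + BD.
As a 15×10 matrix over Z this has rank 10, with invariant factors (1,1,1,1,1,1,1,1,1,2).

From H_k ≅ ker(∂_k) / im(∂_{k+1}) we obtain:

  H_0: rank C_0 − rank ∂_1 = 6 − 5 = 1, and the invariant factors of ∂_1 are all 1, so H_0 ≅ Z.
  H_1: rank ker ∂_1 − rank ∂_2 = (15 − 5) − 10 = 0, and ∂_2 has invariant factor 2 > 1, so H_1 ≅ Z/2.
  H_2: rank ker ∂_2 − rank ∂_3 = (10 − 10) − 0 = 0, and there is no ∂_3, so H_2 ≅ 0.

H_0 ≅ Z,  H_1 ≅ Z/2,  H_2 = 0.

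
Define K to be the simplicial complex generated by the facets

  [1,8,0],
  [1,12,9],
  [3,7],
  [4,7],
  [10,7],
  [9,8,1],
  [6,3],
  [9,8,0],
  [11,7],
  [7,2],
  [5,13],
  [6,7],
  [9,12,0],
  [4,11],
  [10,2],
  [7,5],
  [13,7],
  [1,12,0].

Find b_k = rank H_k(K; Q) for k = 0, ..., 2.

We work with the vertex ordering 0 < 1 < 2 < 3 < 4 < 5 < 6 < 7 < 8 < 9 < 10 < 11 < 12 < 13. The simplices of K, each written with vertices in increasing order, are:

  0-simplices (14): [0], [1], [2], [3], [4], [5], [6], [7], [8], [9], [10], [11], [12], [13]
  1-simplices (21): [0,1], [0,8], [0,9], [0,12], [1,8], [1,9], [1,12], [2,7], [2,10], [3,6], [3,7], [4,7], [4,11], [5,7], [5,13], [6,7], [7,10], [7,11], [7,13], [8,9], [9,12]
  2-simplices (6): [0,1,8], [0,1,12], [0,8,9], [0,9,12], [1,8,9], [1,9,12]

so the chain groups are C_0 ≅ Z^14, C_1 ≅ Z^21, C_2 ≅ Z^6.

Boundary ∂_1: C_1 → C_0 maps an edge to its endpoints' difference, ∂[p,q] = q − p. For instance
  ∂[4,7] = [7] − [4].
The 14×21 boundary matrix has rank 12 and Smith normal form diag(1,1,1,1,1,1,1,1,1,1,1,1).

∂_2: C_2 → C_1 maps a triangle to the signed sum of its edges. For instance
  ∂[0,1,8] = [1,8] − [0,8] + [0,1],
  ∂[1,8,9] = [8,9] − [1,9] + [1,8].
This gives a 21×6 integer matrix of rank 5; reducing to Smith normal form yields diagonal entries (1,1,1,1,1).

Now H_k = ker ∂_k / im ∂_{k+1}, so:

  H_0: rank C_0 − rank ∂_1 = 14 − 12 = 2, and the invariant factors of ∂_1 are all 1, so H_0 = Z^2.
  H_1: rank ker ∂_1 − rank ∂_2 = (21 − 12) − 5 = 4, and the invariant factors of ∂_2 are all 1, so H_1 = Z^4.
  H_2: rank ker ∂_2 − rank ∂_3 = (6 − 5) − 0 = 1, and there is no ∂_3, so H_2 = Z.

As a check, the Euler characteristic is 14 − 21 + 6 = -1, which agrees with 2 − 4 + 1 = -1.

Hence the Betti numbers are b_0 = 2, b_1 = 4, b_2 = 1.

b_0 = 2, b_1 = 4, b_2 = 1.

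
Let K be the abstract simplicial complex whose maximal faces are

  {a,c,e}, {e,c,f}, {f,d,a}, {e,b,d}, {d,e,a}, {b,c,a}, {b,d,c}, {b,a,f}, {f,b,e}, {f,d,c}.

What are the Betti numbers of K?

b_0 = 1, b_1 = 0, b_2 = 0.

We work with the vertex ordering a < b < c < d < e < f. The simplices of K, each written with vertices in increasing order, are:

  0-simplices (6): a, b, c, d, e, f
  1-simplices (15): ab, ac, ad, ae, af, bc, bd, be, bf, cd, ce, cf, de, df, ef
  2-simplices (10): abc, abf, ace, ade, adf, bcd, bde, bef, cdf, cef

Hence C_0 ≅ Z^6, C_1 ≅ Z^15, C_2 ≅ Z^10.

∂_1: C_1 → C_0 maps an edge to its endpoints' difference, ∂[p,q] = q − p. For instance
  ∂bd = d − b.
The resulting 6×15 matrix has rank 5, and its Smith normal form has invariant factors (1,1,1,1,1).

∂_2: C_2 → C_1 acts by ∂[p,q,r] = [q,r] − [p,r] + [p,q]. For instance
  ∂adf = df − af + ad,
  ∂cdf = df − cf + cd.
The resulting 15×10 matrix has rank 10, and its Smith normal form has invariant factors (1,1,1,1,1,1,1,1,1,2).

Reading off H_k = ker ∂_k / im ∂_{k+1}:

  H_0: rank C_0 − rank ∂_1 = 6 − 5 = 1, and the invariant factors of ∂_1 are all 1, so H_0 ≅ Z.
  H_1: rank ker ∂_1 − rank ∂_2 = (15 − 5) − 10 = 0, and ∂_2 has invariant factor 2 > 1, so H_1 ≅ Z_2.
  H_2: rank ker ∂_2 − rank ∂_3 = (10 − 10) − 0 = 0, and there is no ∂_3, so H_2 ≅ 0.

Hence the Betti numbers are b_0 = 1, b_1 = 0, b_2 = 0.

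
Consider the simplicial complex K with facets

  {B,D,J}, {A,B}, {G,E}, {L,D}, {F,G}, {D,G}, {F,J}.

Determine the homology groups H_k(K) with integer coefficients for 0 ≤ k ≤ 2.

H_0 = Z,  H_1 = Z,  H_2 = 0.

K has 8 vertices, 9 edges, 1 triangle.
rank ∂_0 = 0, rank ∂_1 = 7 ⇒ b_0 = 8 − 0 − 7 = 1; all invariant factors of ∂_1 are 1 so no torsion. So H_0 = Z.
rank ∂_1 = 7, rank ∂_2 = 1 ⇒ b_1 = 9 − 7 − 1 = 1; all invariant factors of ∂_2 are 1 so no torsion. So H_1 = Z.
rank ∂_2 = 1, rank ∂_3 = 0 ⇒ b_2 = 1 − 1 − 0 = 0. So H_2 = 0.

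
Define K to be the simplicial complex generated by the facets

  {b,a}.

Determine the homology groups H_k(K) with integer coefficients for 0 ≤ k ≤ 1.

H_0 = Z,  H_1 = 0.

We work with the vertex ordering a < b. The simplices of K, each written with vertices in increasing order, are:

  0-simplices (2): a, b
  1-simplices (1): ab

Hence C_0 ≅ Z^2, C_1 ≅ Z^1.

The boundary map ∂_1: C_1 → C_0 is given by ∂[p,q] = [q] − [p]. For instance
  ∂ab = b − a.
The resulting 2×1 matrix has rank 1, and its Smith normal form has invariant factors (1).

From H_k ≅ ker(∂_k) / im(∂_{k+1}) we obtain:

  H_0: rank C_0 − rank ∂_1 = 2 − 1 = 1, and the invariant factors of ∂_1 are all 1, so H_0 = Z.
  H_1: rank ker ∂_1 − rank ∂_2 = (1 − 1) − 0 = 0, and there is no ∂_2, so H_1 = 0.

(K is a triangulation of the 1-simplex.)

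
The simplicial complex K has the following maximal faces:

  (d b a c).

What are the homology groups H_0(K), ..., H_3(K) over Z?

H_0 ≅ Z,  H_1 = 0,  H_2 = 0,  H_3 = 0.

Order the vertices as a < b < c < d. Listing each simplex with vertices in this order, K has dimension 3 with simplices:

  0-simplices (4): a, b, c, d
  1-simplices (6): ab, ac, ad, bc, bd, cd
  2-simplices (4): abc, abd, acd, bcd
  3-simplices (1): abcd

so the chain groups are C_0 ≅ Z^4, C_1 ≅ Z^6, C_2 ≅ Z^4, C_3 ≅ Z^1.

The boundary map ∂_1: C_1 → C_0 is given by ∂[p,q] = [q] − [p].
As a 4×6 matrix over Z this has rank 3, with invariant factors (1,1,1).

∂_2: C_2 → C_1 maps a triangle to the signed sum of its edges. For instance
  ∂bcd = cd − bd + bc,
  ∂acd = cd − ad + ac.
As a 6×4 matrix over Z this has rank 3, with invariant factors (1,1,1).

The boundary map ∂_3: C_3 → C_2 sends each 3-simplex σ to the alternating sum Σ_i (−1)^i (σ with its i-th vertex removed). For instance
  ∂abcd = bcd − acd + abd − abc.
The 4×1 boundary matrix has rank 1 and Smith normal form diag(1).

Computing H_k = (kernel of ∂_k) / (image of ∂_{k+1}):

  H_0: rank C_0 − rank ∂_1 = 4 − 3 = 1, and the invariant factors of ∂_1 are all 1, so H_0 = Z.
  H_1: rank ker ∂_1 − rank ∂_2 = (6 − 3) − 3 = 0, and the invariant factors of ∂_2 are all 1, so H_1 = 0.
  H_2: rank ker ∂_2 − rank ∂_3 = (4 − 3) − 1 = 0, and the invariant factors of ∂_3 are all 1, so H_2 = 0.
  H_3: rank ker ∂_3 − rank ∂_4 = (1 − 1) − 0 = 0, and there is no ∂_4, so H_3 = 0.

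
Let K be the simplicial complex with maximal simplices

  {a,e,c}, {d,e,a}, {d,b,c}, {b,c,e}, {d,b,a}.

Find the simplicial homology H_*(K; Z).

H_0 = Z,  H_1 = Z,  H_2 = 0.

Order the vertices as a < b < c < d < e. Listing each simplex with vertices in this order, K has dimension 2 with simplices:

  0-simplices (5): a, b, c, d, e
  1-simplices (10): ab, ac, ad, ae, bc, bd, be, cd, ce, de
  2-simplices (5): abd, ace, ade, bcd, bce

so the chain groups are C_0 ≅ Z^5, C_1 ≅ Z^10, C_2 ≅ Z^5.

Boundary ∂_1: C_1 → C_0 is given by ∂[p,q] = [q] − [p].
The 5×10 boundary matrix has rank 4 and Smith normal form diag(1,1,1,1).

The boundary map ∂_2: C_2 → C_1 sends each 2-simplex [p,q,r] to [q,r] − [p,r] + [p,q]. For instance
  ∂ade = de − ae + ad,
  ∂bcd = cd − bd + bc.
As a 10×5 matrix over Z this has rank 5, with invariant factors (1,1,1,1,1).

Computing H_k = (kernel of ∂_k) / (image of ∂_{k+1}):

  H_0: rank C_0 − rank ∂_1 = 5 − 4 = 1, and the invariant factors of ∂_1 are all 1, so H_0 = Z.
  H_1: rank ker ∂_1 − rank ∂_2 = (10 − 4) − 5 = 1, and the invariant factors of ∂_2 are all 1, so H_1 = Z.
  H_2: rank ker ∂_2 − rank ∂_3 = (5 − 5) − 0 = 0, and there is no ∂_3, so H_2 = 0.

As a check, the Euler characteristic is 5 − 10 + 5 = 0, which agrees with 1 − 1 + 0 = 0.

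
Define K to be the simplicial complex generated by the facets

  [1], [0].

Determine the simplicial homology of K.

H_0 = Z^2.

We work with the vertex ordering 0 < 1. The simplices of K, each written with vertices in increasing order, are:

  0-simplices (2): [0], [1]

giving chain groups C_0 ≅ Z^2.

Now H_k = ker ∂_k / im ∂_{k+1}, so:

  H_0: rank C_0 − rank ∂_1 = 2 − 0 = 2, and there is no ∂_1, so H_0 ≅ Z^2.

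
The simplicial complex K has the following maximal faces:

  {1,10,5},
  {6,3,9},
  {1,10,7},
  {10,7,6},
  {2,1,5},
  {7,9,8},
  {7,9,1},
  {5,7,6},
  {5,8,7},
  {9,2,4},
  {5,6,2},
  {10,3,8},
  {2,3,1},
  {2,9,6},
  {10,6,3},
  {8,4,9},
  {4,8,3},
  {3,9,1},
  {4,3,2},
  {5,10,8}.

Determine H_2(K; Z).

K has 10 vertices, 30 edges, 20 triangles.
rank ∂_2 = 20, rank ∂_3 = 0 ⇒ b_2 = 20 − 20 − 0 = 0. So H_2 = 0.

H_2 ≅ 0.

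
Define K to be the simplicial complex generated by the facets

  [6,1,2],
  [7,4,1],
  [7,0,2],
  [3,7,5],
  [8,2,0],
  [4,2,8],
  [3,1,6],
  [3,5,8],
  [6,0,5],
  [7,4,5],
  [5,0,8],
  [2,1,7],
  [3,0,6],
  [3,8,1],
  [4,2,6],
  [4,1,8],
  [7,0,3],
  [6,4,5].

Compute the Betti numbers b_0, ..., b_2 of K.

Take the total order 0 < 1 < 2 < 3 < 4 < 5 < 6 < 7 < 8 on the vertex set. Then K (dimension 2) consists of the simplices:

  0-simplices (9): [0], [1], [2], [3], [4], [5], [6], [7], [8]
  1-simplices (27): (27 of them)
  2-simplices (18): [0,2,7], [0,2,8], [0,3,6], [0,3,7], [0,5,6], [0,5,8], [1,2,6], [1,2,7], [1,3,6], [1,3,8], [1,4,7], [1,4,8], [2,4,6], [2,4,8], [3,5,7], [3,5,8], [4,5,6], [4,5,7]

Hence C_0 ≅ Z^9, C_1 ≅ Z^27, C_2 ≅ Z^18.

Boundary ∂_1: C_1 → C_0 sends each edge [p,q] (with p < q) to q − p. For instance
  ∂[2,4] = [4] − [2].
The resulting 9×27 matrix has rank 8, and its Smith normal form has invariant factors (1,1,1,1,1,1,1,1).

The boundary map ∂_2: C_2 → C_1 sends each 2-simplex [p,q,r] to [q,r] − [p,r] + [p,q]. For instance
  ∂[4,5,7] = [5,7] − [4,7] + [4,5],
  ∂[1,2,7] = [2,7] − [1,7] + [1,2].
As a 27×18 matrix over Z this has rank 18, with invariant factors (1,1,1,1,1,1,1,1,1,1,1,1,1,1,1,1,1,2).

Computing H_k = (kernel of ∂_k) / (image of ∂_{k+1}):

  H_0: rank C_0 − rank ∂_1 = 9 − 8 = 1, and the invariant factors of ∂_1 are all 1, so H_0 ≅ Z.
  H_1: rank ker ∂_1 − rank ∂_2 = (27 − 8) − 18 = 1, and ∂_2 has invariant factor 2 > 1, so H_1 ≅ Z ⊕ Z/2.
  H_2: rank ker ∂_2 − rank ∂_3 = (18 − 18) − 0 = 0, and there is no ∂_3, so H_2 ≅ 0.

Hence the Betti numbers are b_0 = 1, b_1 = 1, b_2 = 0.

b_0 = 1, b_1 = 1, b_2 = 0.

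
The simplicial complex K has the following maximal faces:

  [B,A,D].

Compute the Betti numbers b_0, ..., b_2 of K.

K has 3 vertices, 3 edges, 1 triangle.
rank ∂_0 = 0, rank ∂_1 = 2 ⇒ b_0 = 3 − 0 − 2 = 1; all invariant factors of ∂_1 are 1 so no torsion. So H_0 ≅ Z.
rank ∂_1 = 2, rank ∂_2 = 1 ⇒ b_1 = 3 − 2 − 1 = 0; all invariant factors of ∂_2 are 1 so no torsion. So H_1 ≅ 0.
rank ∂_2 = 1, rank ∂_3 = 0 ⇒ b_2 = 1 − 1 − 0 = 0. So H_2 ≅ 0.

b_0 = 1, b_1 = 0, b_2 = 0.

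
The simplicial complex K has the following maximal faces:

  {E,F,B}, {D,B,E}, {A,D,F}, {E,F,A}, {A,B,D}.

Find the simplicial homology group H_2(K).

Order the vertices as A < B < D < E < F. Listing each simplex with vertices in this order, K has dimension 2 with simplices:

  0-simplices (5): A, B, D, E, F
  1-simplices (10): AB, AD, AE, AF, BD, BE, BF, DE, DF, EF
  2-simplices (5): ABD, ADF, AEF, BDE, BEF

so the chain groups are C_0 ≅ Z^5, C_1 ≅ Z^10, C_2 ≅ Z^5.

Boundary ∂_1: C_1 → C_0 maps an edge to its endpoints' difference, ∂[p,q] = q − p.
The resulting 5×10 matrix has rank 4, and its Smith normal form has invariant factors (1,1,1,1).

The boundary map ∂_2: C_2 → C_1 maps a triangle to the signed sum of its edges. For instance
  ∂AEF = EF − AF + AE,
  ∂BDE = DE − BE + BD.
The 10×5 boundary matrix has rank 5 and Smith normal form diag(1,1,1,1,1).

Reading off H_k = ker ∂_k / im ∂_{k+1}:

  H_2: rank ker ∂_2 − rank ∂_3 = (5 − 5) − 0 = 0, and there is no ∂_3, so H_2 = 0.

H_2 ≅ 0.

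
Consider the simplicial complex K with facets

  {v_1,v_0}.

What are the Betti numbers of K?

b_0 = 1, b_1 = 0.

We work with the vertex ordering v_0 < v_1. The simplices of K, each written with vertices in increasing order, are:

  0-simplices (2): [v_0], [v_1]
  1-simplices (1): [v_0,v_1]

Hence C_0 ≅ Z^2, C_1 ≅ Z^1.

Boundary ∂_1: C_1 → C_0 maps an edge to its endpoints' difference, ∂[p,q] = q − p. For instance
  ∂[v_0,v_1] = [v_1] − [v_0].
The resulting 2×1 matrix has rank 1, and its Smith normal form has invariant factors (1).

From H_k ≅ ker(∂_k) / im(∂_{k+1}) we obtain:

  H_0: rank C_0 − rank ∂_1 = 2 − 1 = 1, and the invariant factors of ∂_1 are all 1, so H_0 = Z.
  H_1: rank ker ∂_1 − rank ∂_2 = (1 − 1) − 0 = 0, and there is no ∂_2, so H_1 = 0.

Hence the Betti numbers are b_0 = 1, b_1 = 0.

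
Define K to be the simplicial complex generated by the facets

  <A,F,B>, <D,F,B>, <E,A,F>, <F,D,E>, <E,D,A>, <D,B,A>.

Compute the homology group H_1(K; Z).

H_1 = 0.

Take the total order A < B < D < E < F on the vertex set. Then K (dimension 2) consists of the simplices:

  0-simplices (5): A, B, D, E, F
  1-simplices (9): AB, AD, AE, AF, BD, BF, DE, DF, EF
  2-simplices (6): ABD, ABF, ADE, AEF, BDF, DEF

so the chain groups are C_0 ≅ Z^5, C_1 ≅ Z^9, C_2 ≅ Z^6.

Boundary ∂_1: C_1 → C_0 sends each edge [p,q] (with p < q) to q − p.
This gives a 5×9 integer matrix of rank 4; reducing to Smith normal form yields diagonal entries (1,1,1,1).

∂_2: C_2 → C_1 maps a triangle to the signed sum of its edges. For instance
  ∂ABF = BF − AF + AB,
  ∂DEF = EF − DF + DE.
The 9×6 boundary matrix has rank 5 and Smith normal form diag(1,1,1,1,1).

From H_k ≅ ker(∂_k) / im(∂_{k+1}) we obtain:

  H_1: rank ker ∂_1 − rank ∂_2 = (9 − 4) − 5 = 0, and the invariant factors of ∂_2 are all 1, so H_1 = 0.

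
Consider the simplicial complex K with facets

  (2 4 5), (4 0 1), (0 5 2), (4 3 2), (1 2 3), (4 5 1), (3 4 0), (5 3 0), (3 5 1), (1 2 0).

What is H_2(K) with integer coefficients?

Take the total order 0 < 1 < 2 < 3 < 4 < 5 on the vertex set. Then K (dimension 2) consists of the simplices:

  0-simplices (6): [0], [1], [2], [3], [4], [5]
  1-simplices (15): [0,1], [0,2], [0,3], [0,4], [0,5], [1,2], [1,3], [1,4], [1,5], [2,3], [2,4], [2,5], [3,4], [3,5], [4,5]
  2-simplices (10): [0,1,2], [0,1,4], [0,2,5], [0,3,4], [0,3,5], [1,2,3], [1,3,5], [1,4,5], [2,3,4], [2,4,5]

giving chain groups C_0 ≅ Z^6, C_1 ≅ Z^15, C_2 ≅ Z^10.

∂_1: C_1 → C_0 sends each edge [p,q] (with p < q) to q − p. For instance
  ∂[1,3] = [3] − [1].
This gives a 6×15 integer matrix of rank 5; reducing to Smith normal form yields diagonal entries (1,1,1,1,1).

Boundary ∂_2: C_2 → C_1 maps a triangle to the signed sum of its edges. For instance
  ∂[0,1,2] = [1,2] − [0,2] + [0,1],
  ∂[0,1,4] = [1,4] − [0,4] + [0,1].
This gives a 15×10 integer matrix of rank 10; reducing to Smith normal form yields diagonal entries (1,1,1,1,1,1,1,1,1,2).

Reading off H_k = ker ∂_k / im ∂_{k+1}:

  H_2: rank ker ∂_2 − rank ∂_3 = (10 − 10) − 0 = 0, and there is no ∂_3, so H_2 ≅ 0.

H_2 = 0.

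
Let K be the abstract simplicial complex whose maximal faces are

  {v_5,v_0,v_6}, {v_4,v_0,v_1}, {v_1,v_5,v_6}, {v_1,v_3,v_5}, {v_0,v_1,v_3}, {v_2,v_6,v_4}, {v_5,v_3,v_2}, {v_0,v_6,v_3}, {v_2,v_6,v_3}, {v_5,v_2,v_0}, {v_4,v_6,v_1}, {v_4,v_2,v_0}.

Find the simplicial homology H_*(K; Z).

H_0 = Z,  H_1 = Z/2Z,  H_2 = 0.

Fix the vertex order v_0 < v_1 < v_2 < v_3 < v_4 < v_5 < v_6 and write every simplex with vertices in increasing order. Then dim K = 2 and the simplices of K are:

  0-simplices (7): [v_0], [v_1], [v_2], [v_3], [v_4], [v_5], [v_6]
  1-simplices (18): (18 of them)
  2-simplices (12): (12 of them)

giving chain groups C_0 ≅ Z^7, C_1 ≅ Z^18, C_2 ≅ Z^12.

∂_1: C_1 → C_0 sends each edge [p,q] (with p < q) to q − p. For instance
  ∂[v_2,v_6] = [v_6] − [v_2].
As a 7×18 matrix over Z this has rank 6, with invariant factors (1,1,1,1,1,1).

∂_2: C_2 → C_1 acts by ∂[p,q,r] = [q,r] − [p,r] + [p,q]. For instance
  ∂[v_0,v_2,v_4] = [v_2,v_4] − [v_0,v_4] + [v_0,v_2],
  ∂[v_1,v_3,v_5] = [v_3,v_5] − [v_1,v_5] + [v_1,v_3].
This gives a 18×12 integer matrix of rank 12; reducing to Smith normal form yields diagonal entries (1,1,1,1,1,1,1,1,1,1,1,2).

Reading off H_k = ker ∂_k / im ∂_{k+1}:

  H_0: rank C_0 − rank ∂_1 = 7 − 6 = 1, and the invariant factors of ∂_1 are all 1, so H_0 = Z.
  H_1: rank ker ∂_1 − rank ∂_2 = (18 − 6) − 12 = 0, and ∂_2 has invariant factor 2 > 1, so H_1 = Z/2Z.
  H_2: rank ker ∂_2 − rank ∂_3 = (12 − 12) − 0 = 0, and there is no ∂_3, so H_2 = 0.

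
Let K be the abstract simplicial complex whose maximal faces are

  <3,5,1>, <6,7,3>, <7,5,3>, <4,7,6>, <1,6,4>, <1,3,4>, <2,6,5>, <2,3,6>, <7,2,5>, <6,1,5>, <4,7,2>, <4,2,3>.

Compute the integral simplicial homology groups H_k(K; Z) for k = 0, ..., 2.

H_0 = Z,  H_1 = Z/2,  H_2 = 0.

We work with the vertex ordering 1 < 2 < 3 < 4 < 5 < 6 < 7. The simplices of K, each written with vertices in increasing order, are:

  0-simplices (7): [1], [2], [3], [4], [5], [6], [7]
  1-simplices (18): [1,3], [1,4], [1,5], [1,6], [2,3], [2,4], [2,5], [2,6], [2,7], [3,4], [3,5], [3,6], [3,7], [4,6], [4,7], [5,6], [5,7], [6,7]
  2-simplices (12): [1,3,4], [1,3,5], [1,4,6], [1,5,6], [2,3,4], [2,3,6], [2,4,7], [2,5,6], [2,5,7], [3,5,7], [3,6,7], [4,6,7]

giving chain groups C_0 ≅ Z^7, C_1 ≅ Z^18, C_2 ≅ Z^12.

∂_1: C_1 → C_0 maps an edge to its endpoints' difference, ∂[p,q] = q − p. For instance
  ∂[3,4] = [4] − [3].
This gives a 7×18 integer matrix of rank 6; reducing to Smith normal form yields diagonal entries (1,1,1,1,1,1).

Boundary ∂_2: C_2 → C_1 acts by ∂[p,q,r] = [q,r] − [p,r] + [p,q]. For instance
  ∂[1,3,5] = [3,5] − [1,5] + [1,3],
  ∂[2,3,6] = [3,6] − [2,6] + [2,3].
The 18×12 boundary matrix has rank 12 and Smith normal form diag(1,1,1,1,1,1,1,1,1,1,1,2).

Now H_k = ker ∂_k / im ∂_{k+1}, so:

  H_0: rank C_0 − rank ∂_1 = 7 − 6 = 1, and the invariant factors of ∂_1 are all 1, so H_0 ≅ Z.
  H_1: rank ker ∂_1 − rank ∂_2 = (18 − 6) − 12 = 0, and ∂_2 has invariant factor 2 > 1, so H_1 ≅ Z/2.
  H_2: rank ker ∂_2 − rank ∂_3 = (12 − 12) − 0 = 0, and there is no ∂_3, so H_2 ≅ 0.

(K is a triangulation of the real projective plane RP^2.)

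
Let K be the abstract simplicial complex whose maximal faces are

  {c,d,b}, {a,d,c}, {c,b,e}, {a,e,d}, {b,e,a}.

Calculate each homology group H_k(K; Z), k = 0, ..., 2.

We work with the vertex ordering a < b < c < d < e. The simplices of K, each written with vertices in increasing order, are:

  0-simplices (5): a, b, c, d, e
  1-simplices (10): ab, ac, ad, ae, bc, bd, be, cd, ce, de
  2-simplices (5): abe, acd, ade, bcd, bce

Hence C_0 ≅ Z^5, C_1 ≅ Z^10, C_2 ≅ Z^5.

Boundary ∂_1: C_1 → C_0 sends each edge [p,q] (with p < q) to q − p.
This gives a 5×10 integer matrix of rank 4; reducing to Smith normal form yields diagonal entries (1,1,1,1).

The boundary map ∂_2: C_2 → C_1 sends each 2-simplex [p,q,r] to [q,r] − [p,r] + [p,q]. For instance
  ∂abe = be − ae + ab,
  ∂acd = cd − ad + ac.
This gives a 10×5 integer matrix of rank 5; reducing to Smith normal form yields diagonal entries (1,1,1,1,1).

Reading off H_k = ker ∂_k / im ∂_{k+1}:

  H_0: rank C_0 − rank ∂_1 = 5 − 4 = 1, and the invariant factors of ∂_1 are all 1, so H_0 ≅ Z.
  H_1: rank ker ∂_1 − rank ∂_2 = (10 − 4) − 5 = 1, and the invariant factors of ∂_2 are all 1, so H_1 ≅ Z.
  H_2: rank ker ∂_2 − rank ∂_3 = (5 − 5) − 0 = 0, and there is no ∂_3, so H_2 ≅ 0.

H_0 = Z,  H_1 = Z,  H_2 = 0.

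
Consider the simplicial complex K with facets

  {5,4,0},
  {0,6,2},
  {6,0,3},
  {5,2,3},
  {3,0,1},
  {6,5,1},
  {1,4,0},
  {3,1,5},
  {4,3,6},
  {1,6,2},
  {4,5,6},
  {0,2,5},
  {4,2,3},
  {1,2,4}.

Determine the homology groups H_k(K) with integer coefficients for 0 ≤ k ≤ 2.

H_0 ≅ Z,  H_1 ≅ Z^2,  H_2 ≅ Z.

Order the vertices as 0 < 1 < 2 < 3 < 4 < 5 < 6. Listing each simplex with vertices in this order, K has dimension 2 with simplices:

  0-simplices (7): [0], [1], [2], [3], [4], [5], [6]
  1-simplices (21): [0,1], [0,2], [0,3], [0,4], [0,5], [0,6], [1,2], [1,3], [1,4], [1,5], [1,6], [2,3], [2,4], [2,5], [2,6], [3,4], [3,5], [3,6], [4,5], [4,6], [5,6]
  2-simplices (14): [0,1,3], [0,1,4], [0,2,5], [0,2,6], [0,3,6], [0,4,5], [1,2,4], [1,2,6], [1,3,5], [1,5,6], [2,3,4], [2,3,5], [3,4,6], [4,5,6]

Hence C_0 ≅ Z^7, C_1 ≅ Z^21, C_2 ≅ Z^14.

∂_1: C_1 → C_0 is given by ∂[p,q] = [q] − [p].
The resulting 7×21 matrix has rank 6, and its Smith normal form has invariant factors (1,1,1,1,1,1).

Boundary ∂_2: C_2 → C_1 maps a triangle to the signed sum of its edges. For instance
  ∂[0,1,4] = [1,4] − [0,4] + [0,1],
  ∂[0,4,5] = [4,5] − [0,5] + [0,4].
The resulting 21×14 matrix has rank 13, and its Smith normal form has invariant factors (1,1,1,1,1,1,1,1,1,1,1,1,1).

From H_k ≅ ker(∂_k) / im(∂_{k+1}) we obtain:

  H_0: rank C_0 − rank ∂_1 = 7 − 6 = 1, and the invariant factors of ∂_1 are all 1, so H_0 = Z.
  H_1: rank ker ∂_1 − rank ∂_2 = (21 − 6) − 13 = 2, and the invariant factors of ∂_2 are all 1, so H_1 = Z^2.
  H_2: rank ker ∂_2 − rank ∂_3 = (14 − 13) − 0 = 1, and there is no ∂_3, so H_2 = Z.

As a check, the Euler characteristic is 7 − 21 + 14 = 0, which agrees with 1 − 2 + 1 = 0.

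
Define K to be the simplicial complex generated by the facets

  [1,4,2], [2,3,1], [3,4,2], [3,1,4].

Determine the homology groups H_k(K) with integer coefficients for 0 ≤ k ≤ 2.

We work with the vertex ordering 1 < 2 < 3 < 4. The simplices of K, each written with vertices in increasing order, are:

  0-simplices (4): [1], [2], [3], [4]
  1-simplices (6): [1,2], [1,3], [1,4], [2,3], [2,4], [3,4]
  2-simplices (4): [1,2,3], [1,2,4], [1,3,4], [2,3,4]

giving chain groups C_0 ≅ Z^4, C_1 ≅ Z^6, C_2 ≅ Z^4.

∂_1: C_1 → C_0 maps an edge to its endpoints' difference, ∂[p,q] = q − p. For instance
  ∂[1,3] = [3] − [1].
The resulting 4×6 matrix has rank 3, and its Smith normal form has invariant factors (1,1,1).

∂_2: C_2 → C_1 sends each 2-simplex [p,q,r] to [q,r] − [p,r] + [p,q]. For instance
  ∂[2,3,4] = [3,4] − [2,4] + [2,3],
  ∂[1,3,4] = [3,4] − [1,4] + [1,3].
The 6×4 boundary matrix has rank 3 and Smith normal form diag(1,1,1).

From H_k ≅ ker(∂_k) / im(∂_{k+1}) we obtain:

  H_0: rank C_0 − rank ∂_1 = 4 − 3 = 1, and the invariant factors of ∂_1 are all 1, so H_0 ≅ Z.
  H_1: rank ker ∂_1 − rank ∂_2 = (6 − 3) − 3 = 0, and the invariant factors of ∂_2 are all 1, so H_1 ≅ 0.
  H_2: rank ker ∂_2 − rank ∂_3 = (4 − 3) − 0 = 1, and there is no ∂_3, so H_2 ≅ Z.

As a check, the Euler characteristic is 4 − 6 + 4 = 2, which agrees with 1 − 0 + 1 = 2.

H_0 ≅ Z,  H_1 = 0,  H_2 ≅ Z.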